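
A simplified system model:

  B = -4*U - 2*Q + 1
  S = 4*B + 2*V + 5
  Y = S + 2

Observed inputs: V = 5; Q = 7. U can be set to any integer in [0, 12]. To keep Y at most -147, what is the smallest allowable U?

Substituting into the B equation gives B = -4*U - 13.
S becomes -16*U - 37.
This gives Y = -16*U - 35.
Require -16*U - 35 ≤ -147, so U ≥ 7.
The smallest integer in [0, 12] satisfying this is 7.

U = 7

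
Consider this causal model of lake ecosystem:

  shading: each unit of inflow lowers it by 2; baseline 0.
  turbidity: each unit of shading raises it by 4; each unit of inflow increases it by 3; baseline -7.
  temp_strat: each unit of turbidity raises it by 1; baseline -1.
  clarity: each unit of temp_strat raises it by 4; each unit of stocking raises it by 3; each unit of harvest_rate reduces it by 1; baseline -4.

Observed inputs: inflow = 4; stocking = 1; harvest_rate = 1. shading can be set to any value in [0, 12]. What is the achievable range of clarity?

14 to 206

Intervening on shading fixes its value directly, overriding its dependence on inflow.
Substituting into the turbidity equation gives turbidity = 4*shading + 5.
This gives temp_strat = 4*shading + 4.
Substituting into the clarity equation gives clarity = 16*shading + 14.
Linear in shading, so extremes are at the endpoints: shading = 0 gives clarity = 14; shading = 12 gives clarity = 206.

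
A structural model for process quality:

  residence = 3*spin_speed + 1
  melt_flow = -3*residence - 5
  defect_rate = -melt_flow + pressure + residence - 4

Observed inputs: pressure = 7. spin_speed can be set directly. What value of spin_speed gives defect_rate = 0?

Substituting into the melt_flow equation gives melt_flow = -9*spin_speed - 8.
So defect_rate = 12*spin_speed + 12.
Solve 12*spin_speed + 12 = 0: spin_speed = (0 - 12) / 12 = -1.

spin_speed = -1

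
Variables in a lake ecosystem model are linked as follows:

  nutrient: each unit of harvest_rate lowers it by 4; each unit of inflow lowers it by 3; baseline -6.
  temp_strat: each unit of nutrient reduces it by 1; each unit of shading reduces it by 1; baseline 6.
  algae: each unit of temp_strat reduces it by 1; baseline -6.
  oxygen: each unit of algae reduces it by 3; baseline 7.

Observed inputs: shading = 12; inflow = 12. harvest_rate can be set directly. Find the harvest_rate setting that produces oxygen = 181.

Substituting into the nutrient equation gives nutrient = -4*harvest_rate - 42.
Substituting into the temp_strat equation gives temp_strat = 4*harvest_rate + 36.
Substituting into the algae equation gives algae = -4*harvest_rate - 42.
So oxygen = 12*harvest_rate + 133.
Solve 12*harvest_rate + 133 = 181: harvest_rate = (181 - 133) / 12 = 4.

harvest_rate = 4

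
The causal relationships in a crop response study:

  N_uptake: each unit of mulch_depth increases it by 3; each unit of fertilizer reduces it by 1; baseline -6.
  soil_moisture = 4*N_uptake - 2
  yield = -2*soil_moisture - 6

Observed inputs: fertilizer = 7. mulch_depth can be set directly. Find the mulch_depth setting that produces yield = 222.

Substituting into the N_uptake equation gives N_uptake = 3*mulch_depth - 13.
soil_moisture becomes 12*mulch_depth - 54.
yield becomes -24*mulch_depth + 102.
Solve -24*mulch_depth + 102 = 222: mulch_depth = (222 - 102) / -24 = -5.

mulch_depth = -5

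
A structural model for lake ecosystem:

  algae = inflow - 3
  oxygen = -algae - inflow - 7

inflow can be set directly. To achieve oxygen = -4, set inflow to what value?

inflow = 0

Substituting into the oxygen equation gives oxygen = -2*inflow - 4.
Solve -2*inflow - 4 = -4: inflow = (-4 + 4) / -2 = 0.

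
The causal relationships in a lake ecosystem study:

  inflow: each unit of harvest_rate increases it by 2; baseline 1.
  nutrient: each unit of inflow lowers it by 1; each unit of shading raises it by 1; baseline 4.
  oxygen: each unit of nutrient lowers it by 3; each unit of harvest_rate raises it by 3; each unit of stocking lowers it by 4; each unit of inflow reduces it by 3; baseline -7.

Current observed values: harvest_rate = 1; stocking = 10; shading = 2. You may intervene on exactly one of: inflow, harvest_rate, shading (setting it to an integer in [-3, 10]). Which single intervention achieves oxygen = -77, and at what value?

set shading = 7

Intervening on inflow: the paths from inflow to oxygen cancel (net effect zero), leaving oxygen = -62; -77 is unreachable this way.
Intervening on harvest_rate: oxygen = 3*harvest_rate - 65. Reaching -77 requires harvest_rate = -4, outside [-3, 10].
Intervening on shading: with other inputs at their observed values, oxygen = -3*shading - 56. Solving for -77 gives shading = 7, within [-3, 10].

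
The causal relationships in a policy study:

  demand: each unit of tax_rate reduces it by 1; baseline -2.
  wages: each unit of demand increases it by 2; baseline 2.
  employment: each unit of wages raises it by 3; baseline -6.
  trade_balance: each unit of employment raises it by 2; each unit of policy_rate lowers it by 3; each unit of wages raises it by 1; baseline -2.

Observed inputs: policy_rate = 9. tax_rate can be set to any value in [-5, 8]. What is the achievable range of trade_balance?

-167 to 15

Substituting into the wages equation gives wages = -2*tax_rate - 2.
Substituting into the employment equation gives employment = -6*tax_rate - 12.
Substituting into the trade_balance equation gives trade_balance = -14*tax_rate - 55.
Linear in tax_rate, so extremes are at the endpoints: tax_rate = -5 gives trade_balance = 15; tax_rate = 8 gives trade_balance = -167.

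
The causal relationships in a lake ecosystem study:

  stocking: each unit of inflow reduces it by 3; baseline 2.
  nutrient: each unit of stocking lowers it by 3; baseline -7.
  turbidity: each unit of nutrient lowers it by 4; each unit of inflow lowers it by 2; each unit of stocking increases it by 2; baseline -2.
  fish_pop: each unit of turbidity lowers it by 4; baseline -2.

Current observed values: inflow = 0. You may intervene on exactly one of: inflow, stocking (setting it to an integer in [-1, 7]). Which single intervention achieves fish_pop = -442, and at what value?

set stocking = 6

Intervening on inflow: fish_pop = 176*inflow - 218. Reaching -442 requires inflow = -14/11, not an integer.
Intervening on stocking: with other inputs at their observed values, fish_pop = -56*stocking - 106. Solving for -442 gives stocking = 6, within [-1, 7].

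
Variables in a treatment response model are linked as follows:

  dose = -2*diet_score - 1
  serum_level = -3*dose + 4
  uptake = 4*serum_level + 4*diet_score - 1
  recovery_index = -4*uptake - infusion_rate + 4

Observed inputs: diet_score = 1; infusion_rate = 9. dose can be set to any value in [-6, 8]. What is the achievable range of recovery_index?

Intervening on dose fixes its value directly, overriding its dependence on diet_score.
Substituting into the uptake equation gives uptake = -12*dose + 19.
Substituting into the recovery_index equation gives recovery_index = 48*dose - 81.
Linear in dose, so extremes are at the endpoints: dose = -6 gives recovery_index = -369; dose = 8 gives recovery_index = 303.

-369 to 303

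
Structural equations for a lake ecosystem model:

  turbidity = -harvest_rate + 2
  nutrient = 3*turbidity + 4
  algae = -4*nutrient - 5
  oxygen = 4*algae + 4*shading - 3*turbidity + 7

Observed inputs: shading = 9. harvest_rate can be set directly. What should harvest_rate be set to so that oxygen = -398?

harvest_rate = -5

Substituting into the nutrient equation gives nutrient = -3*harvest_rate + 10.
algae becomes 12*harvest_rate - 45.
Substituting into the oxygen equation gives oxygen = 51*harvest_rate - 143.
Solve 51*harvest_rate - 143 = -398: harvest_rate = (-398 + 143) / 51 = -5.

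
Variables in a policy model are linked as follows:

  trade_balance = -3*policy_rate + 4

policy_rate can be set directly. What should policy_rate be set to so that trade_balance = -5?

Solve -3*policy_rate + 4 = -5: policy_rate = (-5 - 4) / -3 = 3.

policy_rate = 3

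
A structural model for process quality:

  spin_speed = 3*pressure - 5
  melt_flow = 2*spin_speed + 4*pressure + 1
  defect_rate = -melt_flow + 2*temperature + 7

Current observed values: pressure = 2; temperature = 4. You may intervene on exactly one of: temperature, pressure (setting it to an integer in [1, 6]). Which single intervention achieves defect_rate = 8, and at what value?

Intervening on temperature: with other inputs at their observed values, defect_rate = 2*temperature - 4. Solving for 8 gives temperature = 6, within [1, 6].
Intervening on pressure: defect_rate = -10*pressure + 24. Reaching 8 requires pressure = 8/5, not an integer.

set temperature = 6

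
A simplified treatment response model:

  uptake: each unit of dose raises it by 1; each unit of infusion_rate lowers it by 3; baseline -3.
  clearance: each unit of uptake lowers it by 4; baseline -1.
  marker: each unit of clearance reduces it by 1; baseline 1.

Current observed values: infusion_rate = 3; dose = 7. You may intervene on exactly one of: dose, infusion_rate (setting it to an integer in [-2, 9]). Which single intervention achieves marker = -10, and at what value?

set dose = 9

Intervening on dose: with other inputs at their observed values, marker = 4*dose - 46. Solving for -10 gives dose = 9, within [-2, 9].
Intervening on infusion_rate: marker = -12*infusion_rate + 18. Reaching -10 requires infusion_rate = 7/3, not an integer.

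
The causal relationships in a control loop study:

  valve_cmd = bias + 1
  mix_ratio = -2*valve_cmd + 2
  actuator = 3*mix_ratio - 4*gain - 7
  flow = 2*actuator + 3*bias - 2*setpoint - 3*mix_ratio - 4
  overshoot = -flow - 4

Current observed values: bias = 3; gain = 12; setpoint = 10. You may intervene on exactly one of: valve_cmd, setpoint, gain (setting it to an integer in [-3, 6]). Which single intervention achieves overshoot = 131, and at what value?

Intervening on valve_cmd: overshoot = 6*valve_cmd + 115. Reaching 131 requires valve_cmd = 8/3, not an integer.
Intervening on setpoint: with other inputs at their observed values, overshoot = 2*setpoint + 119. Solving for 131 gives setpoint = 6, within [-3, 6].
Intervening on gain: overshoot = 8*gain + 43. Reaching 131 requires gain = 11, outside [-3, 6].

set setpoint = 6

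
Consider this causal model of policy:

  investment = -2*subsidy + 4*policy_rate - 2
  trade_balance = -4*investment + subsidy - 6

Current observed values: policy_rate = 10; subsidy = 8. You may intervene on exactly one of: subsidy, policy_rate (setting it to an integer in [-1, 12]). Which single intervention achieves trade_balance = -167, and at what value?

set subsidy = -1

Intervening on subsidy: with other inputs at their observed values, trade_balance = 9*subsidy - 158. Solving for -167 gives subsidy = -1, within [-1, 12].
Intervening on policy_rate: trade_balance = -16*policy_rate + 74. Reaching -167 requires policy_rate = 241/16, not an integer.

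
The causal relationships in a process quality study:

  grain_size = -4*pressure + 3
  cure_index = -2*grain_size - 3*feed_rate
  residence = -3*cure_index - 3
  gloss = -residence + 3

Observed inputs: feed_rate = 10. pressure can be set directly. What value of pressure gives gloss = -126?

Substituting into the cure_index equation gives cure_index = 8*pressure - 36.
So residence = -24*pressure + 105.
gloss becomes 24*pressure - 102.
Solve 24*pressure - 102 = -126: pressure = (-126 + 102) / 24 = -1.

pressure = -1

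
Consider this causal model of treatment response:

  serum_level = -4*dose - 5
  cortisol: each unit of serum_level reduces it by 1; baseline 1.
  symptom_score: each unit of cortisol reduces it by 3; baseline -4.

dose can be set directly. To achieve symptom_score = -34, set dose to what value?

Substituting into the cortisol equation gives cortisol = 4*dose + 6.
Substituting into the symptom_score equation gives symptom_score = -12*dose - 22.
Solve -12*dose - 22 = -34: dose = (-34 + 22) / -12 = 1.

dose = 1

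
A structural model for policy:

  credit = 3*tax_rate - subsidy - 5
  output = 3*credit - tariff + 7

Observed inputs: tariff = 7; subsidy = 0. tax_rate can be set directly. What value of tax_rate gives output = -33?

tax_rate = -2

Substituting into the credit equation gives credit = 3*tax_rate - 5.
This gives output = 9*tax_rate - 15.
Solve 9*tax_rate - 15 = -33: tax_rate = (-33 + 15) / 9 = -2.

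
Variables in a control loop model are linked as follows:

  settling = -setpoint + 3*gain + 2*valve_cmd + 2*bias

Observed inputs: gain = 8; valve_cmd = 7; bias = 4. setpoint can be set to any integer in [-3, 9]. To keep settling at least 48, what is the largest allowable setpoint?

setpoint = -2

Substituting into the settling equation gives settling = -setpoint + 46.
Require -setpoint + 46 ≥ 48, so setpoint ≤ -2.
The largest integer in [-3, 9] satisfying this is -2.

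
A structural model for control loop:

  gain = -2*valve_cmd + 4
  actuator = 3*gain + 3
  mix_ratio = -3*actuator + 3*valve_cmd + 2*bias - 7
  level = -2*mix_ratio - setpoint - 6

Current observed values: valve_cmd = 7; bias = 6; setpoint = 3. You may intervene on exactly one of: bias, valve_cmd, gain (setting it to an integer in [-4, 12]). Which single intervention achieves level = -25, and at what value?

set gain = 1

Intervening on bias: level = -4*bias - 199. Reaching -25 requires bias = -87/2, not an integer.
Intervening on valve_cmd: level = -42*valve_cmd + 71. Reaching -25 requires valve_cmd = 16/7, not an integer.
Intervening on gain: with other inputs at their observed values, level = 18*gain - 43. Solving for -25 gives gain = 1, within [-4, 12].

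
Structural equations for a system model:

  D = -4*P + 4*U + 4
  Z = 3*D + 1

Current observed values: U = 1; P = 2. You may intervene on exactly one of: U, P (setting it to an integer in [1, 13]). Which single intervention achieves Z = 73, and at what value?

Intervening on U: with other inputs at their observed values, Z = 12*U - 11. Solving for 73 gives U = 7, within [1, 13].
Intervening on P: Z = -12*P + 25. Reaching 73 requires P = -4, outside [1, 13].

set U = 7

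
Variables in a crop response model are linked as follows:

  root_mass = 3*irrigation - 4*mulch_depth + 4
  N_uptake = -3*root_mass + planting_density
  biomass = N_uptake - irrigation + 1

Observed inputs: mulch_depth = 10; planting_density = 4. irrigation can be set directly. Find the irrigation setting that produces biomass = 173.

Substituting into the root_mass equation gives root_mass = 3*irrigation - 36.
This gives N_uptake = -9*irrigation + 112.
So biomass = -10*irrigation + 113.
Solve -10*irrigation + 113 = 173: irrigation = (173 - 113) / -10 = -6.

irrigation = -6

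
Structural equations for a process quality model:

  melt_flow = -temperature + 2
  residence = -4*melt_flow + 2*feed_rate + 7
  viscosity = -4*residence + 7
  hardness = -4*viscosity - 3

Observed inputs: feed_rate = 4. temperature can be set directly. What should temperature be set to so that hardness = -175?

temperature = -4

Substituting into the residence equation gives residence = 4*temperature + 7.
This gives viscosity = -16*temperature - 21.
hardness becomes 64*temperature + 81.
Solve 64*temperature + 81 = -175: temperature = (-175 - 81) / 64 = -4.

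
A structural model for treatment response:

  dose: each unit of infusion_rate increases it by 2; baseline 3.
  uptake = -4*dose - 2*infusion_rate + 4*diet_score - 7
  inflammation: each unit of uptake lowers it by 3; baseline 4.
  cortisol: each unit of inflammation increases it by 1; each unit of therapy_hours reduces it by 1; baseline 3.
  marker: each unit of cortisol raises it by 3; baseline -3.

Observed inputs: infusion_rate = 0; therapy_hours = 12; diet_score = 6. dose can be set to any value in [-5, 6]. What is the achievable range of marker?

Intervening on dose fixes its value directly, overriding its dependence on infusion_rate.
Substituting into the uptake equation gives uptake = -4*dose + 17.
Substituting into the inflammation equation gives inflammation = 12*dose - 47.
This gives cortisol = 12*dose - 56.
So marker = 36*dose - 171.
Linear in dose, so extremes are at the endpoints: dose = -5 gives marker = -351; dose = 6 gives marker = 45.

-351 to 45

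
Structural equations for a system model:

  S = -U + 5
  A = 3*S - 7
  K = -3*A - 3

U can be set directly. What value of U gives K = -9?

U = 2

Substituting into the A equation gives A = -3*U + 8.
So K = 9*U - 27.
Solve 9*U - 27 = -9: U = (-9 + 27) / 9 = 2.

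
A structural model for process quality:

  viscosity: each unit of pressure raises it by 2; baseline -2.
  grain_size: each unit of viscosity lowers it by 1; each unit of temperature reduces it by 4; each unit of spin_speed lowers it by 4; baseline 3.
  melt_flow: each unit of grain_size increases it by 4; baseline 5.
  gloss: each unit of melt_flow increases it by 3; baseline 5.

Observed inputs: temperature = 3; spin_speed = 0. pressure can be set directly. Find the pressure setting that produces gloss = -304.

pressure = 10

Substituting into the grain_size equation gives grain_size = -2*pressure - 7.
Substituting into the melt_flow equation gives melt_flow = -8*pressure - 23.
Substituting into the gloss equation gives gloss = -24*pressure - 64.
Solve -24*pressure - 64 = -304: pressure = (-304 + 64) / -24 = 10.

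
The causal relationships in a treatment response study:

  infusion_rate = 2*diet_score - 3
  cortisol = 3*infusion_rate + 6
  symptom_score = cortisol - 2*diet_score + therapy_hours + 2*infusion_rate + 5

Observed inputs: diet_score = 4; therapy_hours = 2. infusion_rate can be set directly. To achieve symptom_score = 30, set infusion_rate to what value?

infusion_rate = 5

Intervening on infusion_rate fixes its value directly, overriding its dependence on diet_score.
Substituting into the symptom_score equation gives symptom_score = 5*infusion_rate + 5.
Solve 5*infusion_rate + 5 = 30: infusion_rate = (30 - 5) / 5 = 5.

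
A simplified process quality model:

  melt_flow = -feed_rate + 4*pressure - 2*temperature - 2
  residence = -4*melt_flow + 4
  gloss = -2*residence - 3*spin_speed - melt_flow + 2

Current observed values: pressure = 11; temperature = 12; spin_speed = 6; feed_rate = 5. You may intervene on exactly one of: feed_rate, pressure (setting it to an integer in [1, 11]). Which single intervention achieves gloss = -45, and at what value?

Intervening on feed_rate: gloss = -7*feed_rate + 102. Reaching -45 requires feed_rate = 21, outside [1, 11].
Intervening on pressure: with other inputs at their observed values, gloss = 28*pressure - 241. Solving for -45 gives pressure = 7, within [1, 11].

set pressure = 7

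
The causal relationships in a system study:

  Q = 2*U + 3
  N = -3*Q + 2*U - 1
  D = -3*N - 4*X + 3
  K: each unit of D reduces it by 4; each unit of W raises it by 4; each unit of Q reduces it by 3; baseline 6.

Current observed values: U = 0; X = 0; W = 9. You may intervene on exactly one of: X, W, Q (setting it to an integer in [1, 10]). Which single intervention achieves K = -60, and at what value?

set Q = 2

Intervening on X: K = 16*X - 99. Reaching -60 requires X = 39/16, not an integer.
Intervening on W: K = 4*W - 135. Reaching -60 requires W = 75/4, not an integer.
Intervening on Q: with other inputs at their observed values, K = -39*Q + 18. Solving for -60 gives Q = 2, within [1, 10].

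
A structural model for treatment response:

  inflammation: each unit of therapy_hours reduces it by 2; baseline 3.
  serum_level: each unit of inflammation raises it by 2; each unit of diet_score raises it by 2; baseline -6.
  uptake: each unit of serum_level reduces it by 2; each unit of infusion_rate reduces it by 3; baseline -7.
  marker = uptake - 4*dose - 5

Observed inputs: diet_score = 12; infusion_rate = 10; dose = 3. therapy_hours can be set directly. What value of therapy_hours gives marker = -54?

Substituting into the serum_level equation gives serum_level = -4*therapy_hours + 24.
Substituting into the uptake equation gives uptake = 8*therapy_hours - 85.
marker becomes 8*therapy_hours - 102.
Solve 8*therapy_hours - 102 = -54: therapy_hours = (-54 + 102) / 8 = 6.

therapy_hours = 6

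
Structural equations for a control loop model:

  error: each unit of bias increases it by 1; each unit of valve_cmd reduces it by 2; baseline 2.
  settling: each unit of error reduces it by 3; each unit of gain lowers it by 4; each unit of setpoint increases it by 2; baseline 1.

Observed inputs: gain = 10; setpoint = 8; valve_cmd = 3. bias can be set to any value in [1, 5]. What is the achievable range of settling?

-26 to -14

Substituting into the error equation gives error = bias - 4.
Substituting into the settling equation gives settling = -3*bias - 11.
Linear in bias, so extremes are at the endpoints: bias = 1 gives settling = -14; bias = 5 gives settling = -26.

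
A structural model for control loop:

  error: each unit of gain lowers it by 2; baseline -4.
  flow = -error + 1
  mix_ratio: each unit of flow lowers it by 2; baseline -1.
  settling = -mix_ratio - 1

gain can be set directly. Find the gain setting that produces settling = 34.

Substituting into the flow equation gives flow = 2*gain + 5.
This gives mix_ratio = -4*gain - 11.
Substituting into the settling equation gives settling = 4*gain + 10.
Solve 4*gain + 10 = 34: gain = (34 - 10) / 4 = 6.

gain = 6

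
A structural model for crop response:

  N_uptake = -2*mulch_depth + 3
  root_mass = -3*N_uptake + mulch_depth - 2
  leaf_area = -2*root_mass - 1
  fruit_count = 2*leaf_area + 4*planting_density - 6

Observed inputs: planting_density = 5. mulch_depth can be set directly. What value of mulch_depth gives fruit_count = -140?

mulch_depth = 7

Substituting into the root_mass equation gives root_mass = 7*mulch_depth - 11.
Substituting into the leaf_area equation gives leaf_area = -14*mulch_depth + 21.
Substituting into the fruit_count equation gives fruit_count = -28*mulch_depth + 56.
Solve -28*mulch_depth + 56 = -140: mulch_depth = (-140 - 56) / -28 = 7.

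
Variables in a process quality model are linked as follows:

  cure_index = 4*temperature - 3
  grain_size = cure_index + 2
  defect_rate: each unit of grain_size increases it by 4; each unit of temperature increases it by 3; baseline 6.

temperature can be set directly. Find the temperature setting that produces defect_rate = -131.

Substituting into the grain_size equation gives grain_size = 4*temperature - 1.
Substituting into the defect_rate equation gives defect_rate = 19*temperature + 2.
Solve 19*temperature + 2 = -131: temperature = (-131 - 2) / 19 = -7.

temperature = -7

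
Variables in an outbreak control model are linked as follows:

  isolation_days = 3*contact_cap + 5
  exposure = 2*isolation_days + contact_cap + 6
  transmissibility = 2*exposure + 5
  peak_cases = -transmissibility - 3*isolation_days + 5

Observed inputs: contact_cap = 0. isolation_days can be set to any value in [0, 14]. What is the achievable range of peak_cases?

Intervening on isolation_days fixes its value directly, overriding its dependence on contact_cap.
Substituting into the exposure equation gives exposure = 2*isolation_days + 6.
This gives transmissibility = 4*isolation_days + 17.
This gives peak_cases = -7*isolation_days - 12.
Linear in isolation_days, so extremes are at the endpoints: isolation_days = 0 gives peak_cases = -12; isolation_days = 14 gives peak_cases = -110.

-110 to -12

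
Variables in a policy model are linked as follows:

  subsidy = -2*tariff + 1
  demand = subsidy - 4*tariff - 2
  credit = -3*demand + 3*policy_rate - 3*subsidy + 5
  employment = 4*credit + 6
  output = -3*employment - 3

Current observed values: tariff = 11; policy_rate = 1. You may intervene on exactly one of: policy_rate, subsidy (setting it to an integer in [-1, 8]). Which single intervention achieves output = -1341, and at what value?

set subsidy = 6

Intervening on policy_rate: output = -36*policy_rate - 3249. Reaching -1341 requires policy_rate = -53, outside [-1, 8].
Intervening on subsidy: with other inputs at their observed values, output = 72*subsidy - 1773. Solving for -1341 gives subsidy = 6, within [-1, 8].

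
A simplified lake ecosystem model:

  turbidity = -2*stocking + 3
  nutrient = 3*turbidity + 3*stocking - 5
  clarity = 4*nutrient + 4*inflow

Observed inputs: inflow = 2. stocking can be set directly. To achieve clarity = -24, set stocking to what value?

Substituting into the nutrient equation gives nutrient = -3*stocking + 4.
So clarity = -12*stocking + 24.
Solve -12*stocking + 24 = -24: stocking = (-24 - 24) / -12 = 4.

stocking = 4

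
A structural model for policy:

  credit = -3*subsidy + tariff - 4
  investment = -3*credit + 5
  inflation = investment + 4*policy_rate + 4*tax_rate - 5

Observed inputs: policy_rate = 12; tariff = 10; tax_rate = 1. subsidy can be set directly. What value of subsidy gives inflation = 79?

subsidy = 5

Substituting into the credit equation gives credit = -3*subsidy + 6.
Substituting into the investment equation gives investment = 9*subsidy - 13.
Substituting into the inflation equation gives inflation = 9*subsidy + 34.
Solve 9*subsidy + 34 = 79: subsidy = (79 - 34) / 9 = 5.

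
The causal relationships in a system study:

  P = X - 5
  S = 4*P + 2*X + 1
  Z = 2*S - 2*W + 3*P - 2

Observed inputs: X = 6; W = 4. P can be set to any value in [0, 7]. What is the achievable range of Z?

16 to 93

Intervening on P fixes its value directly, overriding its dependence on X.
Substituting into the S equation gives S = 4*P + 13.
Substituting into the Z equation gives Z = 11*P + 16.
Linear in P, so extremes are at the endpoints: P = 0 gives Z = 16; P = 7 gives Z = 93.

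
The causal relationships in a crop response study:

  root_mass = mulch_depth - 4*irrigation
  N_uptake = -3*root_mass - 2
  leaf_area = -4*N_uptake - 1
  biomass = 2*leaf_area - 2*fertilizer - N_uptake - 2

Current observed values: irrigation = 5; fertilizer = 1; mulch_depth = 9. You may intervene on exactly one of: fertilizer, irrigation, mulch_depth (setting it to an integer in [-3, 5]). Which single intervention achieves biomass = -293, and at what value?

Intervening on fertilizer: with other inputs at their observed values, biomass = -2*fertilizer - 283. Solving for -293 gives fertilizer = 5, within [-3, 5].
Intervening on irrigation: biomass = -108*irrigation + 255. Reaching -293 requires irrigation = 137/27, not an integer.
Intervening on mulch_depth: biomass = 27*mulch_depth - 528. Reaching -293 requires mulch_depth = 235/27, not an integer.

set fertilizer = 5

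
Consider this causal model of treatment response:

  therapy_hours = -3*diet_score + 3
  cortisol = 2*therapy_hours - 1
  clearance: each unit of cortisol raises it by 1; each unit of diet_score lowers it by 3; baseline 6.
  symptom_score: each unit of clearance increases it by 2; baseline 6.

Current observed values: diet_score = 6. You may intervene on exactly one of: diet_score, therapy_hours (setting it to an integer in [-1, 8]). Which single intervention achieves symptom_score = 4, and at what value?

set therapy_hours = 6

Intervening on diet_score: symptom_score = -18*diet_score + 28. Reaching 4 requires diet_score = 4/3, not an integer.
Intervening on therapy_hours: with other inputs at their observed values, symptom_score = 4*therapy_hours - 20. Solving for 4 gives therapy_hours = 6, within [-1, 8].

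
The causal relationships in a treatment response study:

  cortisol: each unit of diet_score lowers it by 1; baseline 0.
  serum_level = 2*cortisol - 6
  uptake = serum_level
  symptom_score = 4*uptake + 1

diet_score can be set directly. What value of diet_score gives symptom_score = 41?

diet_score = -8

Substituting into the serum_level equation gives serum_level = -2*diet_score - 6.
So uptake = -2*diet_score - 6.
So symptom_score = -8*diet_score - 23.
Solve -8*diet_score - 23 = 41: diet_score = (41 + 23) / -8 = -8.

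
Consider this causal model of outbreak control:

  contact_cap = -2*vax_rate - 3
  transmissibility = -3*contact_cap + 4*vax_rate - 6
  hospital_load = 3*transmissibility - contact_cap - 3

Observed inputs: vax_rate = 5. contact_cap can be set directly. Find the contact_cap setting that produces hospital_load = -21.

contact_cap = 6

Intervening on contact_cap fixes its value directly, overriding its dependence on vax_rate.
Substituting into the transmissibility equation gives transmissibility = -3*contact_cap + 14.
Substituting into the hospital_load equation gives hospital_load = -10*contact_cap + 39.
Solve -10*contact_cap + 39 = -21: contact_cap = (-21 - 39) / -10 = 6.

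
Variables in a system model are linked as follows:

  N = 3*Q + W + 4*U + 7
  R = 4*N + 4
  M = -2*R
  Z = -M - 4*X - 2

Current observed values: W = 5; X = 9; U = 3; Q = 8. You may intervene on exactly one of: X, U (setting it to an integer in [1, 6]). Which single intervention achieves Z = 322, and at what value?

Intervening on X: Z = -4*X + 390. Reaching 322 requires X = 17, outside [1, 6].
Intervening on U: with other inputs at their observed values, Z = 32*U + 258. Solving for 322 gives U = 2, within [1, 6].

set U = 2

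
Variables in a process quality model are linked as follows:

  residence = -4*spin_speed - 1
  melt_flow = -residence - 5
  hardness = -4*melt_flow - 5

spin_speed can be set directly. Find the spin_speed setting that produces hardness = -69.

Substituting into the melt_flow equation gives melt_flow = 4*spin_speed - 4.
Substituting into the hardness equation gives hardness = -16*spin_speed + 11.
Solve -16*spin_speed + 11 = -69: spin_speed = (-69 - 11) / -16 = 5.

spin_speed = 5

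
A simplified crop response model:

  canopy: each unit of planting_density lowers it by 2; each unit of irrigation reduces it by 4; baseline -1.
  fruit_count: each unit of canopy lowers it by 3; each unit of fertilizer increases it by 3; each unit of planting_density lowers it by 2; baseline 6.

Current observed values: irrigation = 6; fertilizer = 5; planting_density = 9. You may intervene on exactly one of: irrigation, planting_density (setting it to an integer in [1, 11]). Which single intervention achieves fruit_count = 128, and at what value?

Intervening on irrigation: fruit_count = 12*irrigation + 60. Reaching 128 requires irrigation = 17/3, not an integer.
Intervening on planting_density: with other inputs at their observed values, fruit_count = 4*planting_density + 96. Solving for 128 gives planting_density = 8, within [1, 11].

set planting_density = 8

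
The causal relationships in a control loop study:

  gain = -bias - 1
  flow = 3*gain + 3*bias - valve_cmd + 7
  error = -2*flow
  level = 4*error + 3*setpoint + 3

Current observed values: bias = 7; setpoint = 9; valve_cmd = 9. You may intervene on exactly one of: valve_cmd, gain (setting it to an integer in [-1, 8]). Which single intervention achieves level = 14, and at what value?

set valve_cmd = 2

Intervening on valve_cmd: with other inputs at their observed values, level = 8*valve_cmd - 2. Solving for 14 gives valve_cmd = 2, within [-1, 8].
Intervening on gain: level = -24*gain - 122. Reaching 14 requires gain = -17/3, not an integer.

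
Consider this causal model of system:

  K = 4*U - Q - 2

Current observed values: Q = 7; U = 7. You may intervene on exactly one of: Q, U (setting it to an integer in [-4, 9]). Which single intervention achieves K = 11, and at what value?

set U = 5

Intervening on Q: K = -Q + 26. Reaching 11 requires Q = 15, outside [-4, 9].
Intervening on U: with other inputs at their observed values, K = 4*U - 9. Solving for 11 gives U = 5, within [-4, 9].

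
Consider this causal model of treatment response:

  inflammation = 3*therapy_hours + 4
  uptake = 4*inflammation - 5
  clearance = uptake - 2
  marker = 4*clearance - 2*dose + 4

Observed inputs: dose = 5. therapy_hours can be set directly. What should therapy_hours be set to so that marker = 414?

therapy_hours = 8

Substituting into the uptake equation gives uptake = 12*therapy_hours + 11.
This gives clearance = 12*therapy_hours + 9.
This gives marker = 48*therapy_hours + 30.
Solve 48*therapy_hours + 30 = 414: therapy_hours = (414 - 30) / 48 = 8.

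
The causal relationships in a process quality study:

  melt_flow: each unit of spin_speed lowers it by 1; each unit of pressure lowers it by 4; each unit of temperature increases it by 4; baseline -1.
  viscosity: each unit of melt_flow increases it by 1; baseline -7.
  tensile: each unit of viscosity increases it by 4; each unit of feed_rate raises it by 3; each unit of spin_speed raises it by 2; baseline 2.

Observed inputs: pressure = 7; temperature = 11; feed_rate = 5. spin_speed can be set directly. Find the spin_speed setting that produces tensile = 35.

spin_speed = 7

Substituting into the melt_flow equation gives melt_flow = -spin_speed + 15.
This gives viscosity = -spin_speed + 8.
Substituting into the tensile equation gives tensile = -2*spin_speed + 49.
Solve -2*spin_speed + 49 = 35: spin_speed = (35 - 49) / -2 = 7.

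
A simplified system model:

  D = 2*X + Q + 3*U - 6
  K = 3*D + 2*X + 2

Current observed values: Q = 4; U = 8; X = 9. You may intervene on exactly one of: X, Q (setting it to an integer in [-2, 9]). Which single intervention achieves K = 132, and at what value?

set X = 8

Intervening on X: with other inputs at their observed values, K = 8*X + 68. Solving for 132 gives X = 8, within [-2, 9].
Intervening on Q: K = 3*Q + 128. Reaching 132 requires Q = 4/3, not an integer.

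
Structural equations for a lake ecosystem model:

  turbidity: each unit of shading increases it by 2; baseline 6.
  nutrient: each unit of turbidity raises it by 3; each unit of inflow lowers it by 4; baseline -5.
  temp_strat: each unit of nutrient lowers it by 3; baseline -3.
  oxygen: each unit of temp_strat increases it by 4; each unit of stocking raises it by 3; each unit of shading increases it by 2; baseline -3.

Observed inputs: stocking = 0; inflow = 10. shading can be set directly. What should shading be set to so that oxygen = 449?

Substituting into the nutrient equation gives nutrient = 6*shading - 27.
This gives temp_strat = -18*shading + 78.
Substituting into the oxygen equation gives oxygen = -70*shading + 309.
Solve -70*shading + 309 = 449: shading = (449 - 309) / -70 = -2.

shading = -2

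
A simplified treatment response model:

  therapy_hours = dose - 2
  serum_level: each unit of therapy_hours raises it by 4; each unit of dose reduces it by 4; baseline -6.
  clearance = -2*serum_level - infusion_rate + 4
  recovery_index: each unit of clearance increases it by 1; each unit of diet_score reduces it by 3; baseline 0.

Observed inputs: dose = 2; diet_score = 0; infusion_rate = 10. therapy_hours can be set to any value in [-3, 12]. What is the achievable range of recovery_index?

Intervening on therapy_hours fixes its value directly, overriding its dependence on dose.
Substituting into the serum_level equation gives serum_level = 4*therapy_hours - 14.
Substituting into the clearance equation gives clearance = -8*therapy_hours + 22.
Substituting into the recovery_index equation gives recovery_index = -8*therapy_hours + 22.
Linear in therapy_hours, so extremes are at the endpoints: therapy_hours = -3 gives recovery_index = 46; therapy_hours = 12 gives recovery_index = -74.

-74 to 46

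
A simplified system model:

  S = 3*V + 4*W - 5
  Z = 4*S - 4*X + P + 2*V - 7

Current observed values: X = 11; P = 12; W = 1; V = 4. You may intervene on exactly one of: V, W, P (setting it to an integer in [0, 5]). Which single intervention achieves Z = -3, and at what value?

Intervening on V: Z = 14*V - 43. Reaching -3 requires V = 20/7, not an integer.
Intervening on W: with other inputs at their observed values, Z = 16*W - 3. Solving for -3 gives W = 0, within [0, 5].
Intervening on P: Z = P + 1. Reaching -3 requires P = -4, outside [0, 5].

set W = 0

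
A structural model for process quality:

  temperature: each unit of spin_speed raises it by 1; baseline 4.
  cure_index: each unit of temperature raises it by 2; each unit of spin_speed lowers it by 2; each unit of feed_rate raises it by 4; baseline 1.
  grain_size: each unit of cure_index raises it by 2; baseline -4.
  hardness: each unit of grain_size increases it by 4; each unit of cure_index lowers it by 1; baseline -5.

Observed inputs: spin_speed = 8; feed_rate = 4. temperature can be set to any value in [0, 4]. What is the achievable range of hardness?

-14 to 42

Intervening on temperature fixes its value directly, overriding its dependence on spin_speed.
Substituting into the cure_index equation gives cure_index = 2*temperature + 1.
Substituting into the grain_size equation gives grain_size = 4*temperature - 2.
Substituting into the hardness equation gives hardness = 14*temperature - 14.
Linear in temperature, so extremes are at the endpoints: temperature = 0 gives hardness = -14; temperature = 4 gives hardness = 42.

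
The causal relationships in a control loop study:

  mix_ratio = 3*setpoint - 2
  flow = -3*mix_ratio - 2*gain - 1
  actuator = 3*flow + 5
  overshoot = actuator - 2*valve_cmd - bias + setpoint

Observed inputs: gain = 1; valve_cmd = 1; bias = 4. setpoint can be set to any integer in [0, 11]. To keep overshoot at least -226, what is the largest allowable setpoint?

setpoint = 9

Substituting into the flow equation gives flow = -9*setpoint + 3.
So actuator = -27*setpoint + 14.
Substituting into the overshoot equation gives overshoot = -26*setpoint + 8.
Require -26*setpoint + 8 ≥ -226, so setpoint ≤ 9.
The largest integer in [0, 11] satisfying this is 9.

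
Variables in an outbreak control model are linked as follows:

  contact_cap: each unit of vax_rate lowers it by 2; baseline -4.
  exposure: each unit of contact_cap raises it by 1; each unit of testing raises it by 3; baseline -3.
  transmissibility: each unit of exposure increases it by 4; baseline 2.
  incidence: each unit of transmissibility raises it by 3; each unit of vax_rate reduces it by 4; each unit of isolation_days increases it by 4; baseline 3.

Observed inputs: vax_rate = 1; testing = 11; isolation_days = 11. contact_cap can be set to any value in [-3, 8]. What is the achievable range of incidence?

Intervening on contact_cap fixes its value directly, overriding its dependence on vax_rate.
Substituting into the exposure equation gives exposure = contact_cap + 30.
transmissibility becomes 4*contact_cap + 122.
incidence becomes 12*contact_cap + 409.
Linear in contact_cap, so extremes are at the endpoints: contact_cap = -3 gives incidence = 373; contact_cap = 8 gives incidence = 505.

373 to 505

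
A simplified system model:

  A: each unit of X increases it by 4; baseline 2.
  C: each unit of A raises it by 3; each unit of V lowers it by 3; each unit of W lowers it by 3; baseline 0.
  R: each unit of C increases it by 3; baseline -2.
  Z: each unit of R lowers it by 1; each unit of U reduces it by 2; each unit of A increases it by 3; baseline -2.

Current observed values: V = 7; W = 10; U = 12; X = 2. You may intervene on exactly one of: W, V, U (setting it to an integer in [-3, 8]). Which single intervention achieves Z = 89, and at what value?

Intervening on W: Z = 9*W - 21. Reaching 89 requires W = 110/9, not an integer.
Intervening on V: Z = 9*V + 6. Reaching 89 requires V = 83/9, not an integer.
Intervening on U: with other inputs at their observed values, Z = -2*U + 93. Solving for 89 gives U = 2, within [-3, 8].

set U = 2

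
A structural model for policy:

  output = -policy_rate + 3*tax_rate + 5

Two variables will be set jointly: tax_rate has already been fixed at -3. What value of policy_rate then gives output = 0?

policy_rate = -4

With tax_rate held at -3:
Substituting into the output equation gives output = -policy_rate - 4.
Solve -policy_rate - 4 = 0: policy_rate = (0 + 4) / -1 = -4.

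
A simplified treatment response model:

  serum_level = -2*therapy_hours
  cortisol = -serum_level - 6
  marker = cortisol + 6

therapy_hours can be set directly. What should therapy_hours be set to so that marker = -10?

therapy_hours = -5

Substituting into the cortisol equation gives cortisol = 2*therapy_hours - 6.
marker becomes 2*therapy_hours.
Solve 2*therapy_hours = -10: therapy_hours = -10 / 2 = -5.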